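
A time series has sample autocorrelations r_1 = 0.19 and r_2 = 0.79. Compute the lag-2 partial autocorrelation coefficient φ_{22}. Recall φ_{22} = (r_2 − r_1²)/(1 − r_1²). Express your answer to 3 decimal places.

0.782

φ_{22} = (r_2 − r_1²) / (1 − r_1²)
r_1² = (0.19)² = 0.0361
Numerator = 0.79 − 0.0361 = 0.7539; denominator = 1 − 0.0361 = 0.9639
φ_{22} = 0.7539 / 0.9639 = 0.782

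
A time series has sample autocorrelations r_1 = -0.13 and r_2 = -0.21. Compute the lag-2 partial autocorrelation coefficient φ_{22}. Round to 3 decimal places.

-0.231

φ_{22} = (r_2 − r_1²) / (1 − r_1²)
r_1² = (-0.13)² = 0.0169
Numerator = -0.21 − 0.0169 = -0.2269; denominator = 1 − 0.0169 = 0.9831
φ_{22} = -0.2269 / 0.9831 = -0.231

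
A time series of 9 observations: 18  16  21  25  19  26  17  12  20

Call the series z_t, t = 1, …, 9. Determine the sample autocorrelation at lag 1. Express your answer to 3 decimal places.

0.006

Mean z̄ = (18 + 16 + 21 + 25 + 19 + 26 + 17 + 12 + 20)/9 = 19.3333
Numerator Σ_{t=1}^{8}(z_t−z̄)(z_{t+1}−z̄) = 0.8889
Denominator Σ(z_t−z̄)² = 152.0000
r_1 = 0.8889 / 152.0000 = 0.006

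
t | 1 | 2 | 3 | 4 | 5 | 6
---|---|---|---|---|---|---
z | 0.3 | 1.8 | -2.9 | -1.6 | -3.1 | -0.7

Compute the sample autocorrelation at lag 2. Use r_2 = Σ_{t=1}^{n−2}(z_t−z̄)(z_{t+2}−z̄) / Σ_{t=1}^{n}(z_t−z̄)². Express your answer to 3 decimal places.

-0.024

Mean z̄ = (0.3 + 1.8 − 2.9 − 1.6 − 3.1 − 0.7)/6 = -1.0333
Deviations from mean: 1.3333, 2.8333, -1.8667, -0.5667, -2.0667, 0.3333
Numerator Σ_{t=1}^{4}(z_t−z̄)(z_{t+2}−z̄) = -0.4256
Denominator Σ(z_t−z̄)² = 17.9933
r_2 = -0.4256 / 17.9933 = -0.024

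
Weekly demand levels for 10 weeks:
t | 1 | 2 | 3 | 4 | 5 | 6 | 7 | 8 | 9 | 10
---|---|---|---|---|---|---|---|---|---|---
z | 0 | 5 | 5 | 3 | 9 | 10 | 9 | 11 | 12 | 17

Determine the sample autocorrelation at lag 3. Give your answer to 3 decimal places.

0.210

Mean z̄ = (0 + 5 + 5 + 3 + 9 + 10 + 9 + 11 + 12 + 17)/10 = 8.1000
Σ(z_t−z̄)(z_{t+3}−z̄) = (41.3100) + (-2.7900) + (-5.8900) + (-4.5900) + (2.6100) + (7.4100) + (8.0100) = 46.0700
Denominator Σ(z_t−z̄)² = 218.9000
r_3 = 46.0700 / 218.9000 = 0.210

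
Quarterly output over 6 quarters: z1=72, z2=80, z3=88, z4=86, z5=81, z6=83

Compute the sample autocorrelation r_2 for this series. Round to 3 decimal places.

-0.425

Mean z̄ = (72 + 80 + 88 + 86 + 81 + 83)/6 = 81.6667
Numerator Σ_{t=1}^{4}(z_t−z̄)(z_{t+2}−z̄) = -66.8889
Denominator Σ(z_t−z̄)² = 157.3333
r_2 = -66.8889 / 157.3333 = -0.425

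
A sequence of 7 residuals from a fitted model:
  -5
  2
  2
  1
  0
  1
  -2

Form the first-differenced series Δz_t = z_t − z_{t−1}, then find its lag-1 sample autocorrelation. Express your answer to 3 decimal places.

-0.046

First differences Δz: 7, 0, -1, -1, 1, -3
Mean of differences = 0.5000
Numerator Σ(Δz_t−Δz̄)(Δz_{t+1}−Δz̄) = -2.7500
Denominator Σ(Δz_t−Δz̄)² = 59.5000
r_1(Δz) = -2.7500 / 59.5000 = -0.046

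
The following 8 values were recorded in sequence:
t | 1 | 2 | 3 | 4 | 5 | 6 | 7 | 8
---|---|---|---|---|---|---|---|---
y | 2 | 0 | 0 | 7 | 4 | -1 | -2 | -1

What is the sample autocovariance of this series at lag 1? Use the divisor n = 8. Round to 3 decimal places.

2.217

Mean ȳ = (2 + 0 + 0 + 7 + 4 − 1 − 2 − 1)/8 = 1.1250
Deviations: 0.8750, -1.1250, -1.1250, 5.8750, 2.8750, -2.1250, -3.1250, -2.1250
Σ_{t=1}^{7}(y_t−ȳ)(y_{t+1}−ȳ) = 17.7344
γ_1 = 17.7344 / 8 = 2.217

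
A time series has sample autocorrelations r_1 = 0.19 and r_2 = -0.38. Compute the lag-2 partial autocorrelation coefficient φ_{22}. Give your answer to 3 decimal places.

φ_{22} = (r_2 − r_1²) / (1 − r_1²)
r_1² = (0.19)² = 0.0361
Numerator = -0.38 − 0.0361 = -0.4161; denominator = 1 − 0.0361 = 0.9639
φ_{22} = -0.4161 / 0.9639 = -0.432

-0.432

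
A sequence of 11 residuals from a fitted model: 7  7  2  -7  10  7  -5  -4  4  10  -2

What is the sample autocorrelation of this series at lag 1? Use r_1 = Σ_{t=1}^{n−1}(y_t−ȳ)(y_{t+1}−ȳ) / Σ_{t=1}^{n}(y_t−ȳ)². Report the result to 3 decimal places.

-0.084

Mean ȳ = (7 + 7 + 2 − 7 + 10 + 7 − 5 − 4 + 4 + 10 − 2)/11 = 2.6364
Numerator Σ_{t=1}^{10}(y_t−ȳ)(y_{t+1}−ȳ) = -32.2231
Denominator Σ(y_t−ȳ)² = 384.5455
r_1 = -32.2231 / 384.5455 = -0.084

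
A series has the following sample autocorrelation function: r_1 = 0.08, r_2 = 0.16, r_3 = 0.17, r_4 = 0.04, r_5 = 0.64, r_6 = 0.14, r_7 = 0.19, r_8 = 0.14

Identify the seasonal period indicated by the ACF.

5

The largest autocorrelation is r_5 = 0.64; the remaining lags stay at or below 0.19.
The dominant spike at lag 5 indicates a seasonal period of 5.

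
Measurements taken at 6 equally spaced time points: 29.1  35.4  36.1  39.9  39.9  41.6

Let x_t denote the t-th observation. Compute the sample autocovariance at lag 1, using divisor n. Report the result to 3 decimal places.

Mean x̄ = (29.1 + 35.4 + 36.1 + 39.9 + 39.9 + 41.6)/6 = 37.0000
Σ_{t=1}^{5}(x_t−x̄)(x_{t+1}−x̄) = 33.2200
γ_1 = 33.2200 / 6 = 5.537

5.537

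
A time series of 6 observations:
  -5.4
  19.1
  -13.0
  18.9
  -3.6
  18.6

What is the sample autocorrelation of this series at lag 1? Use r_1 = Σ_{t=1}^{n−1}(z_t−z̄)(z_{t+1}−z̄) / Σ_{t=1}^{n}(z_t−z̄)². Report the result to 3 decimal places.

Mean z̄ = (-5.4 + 19.1 − 13.0 + 18.9 − 3.6 + 18.6)/6 = 5.7667
Deviations from mean: -11.1667, 13.3333, -18.7667, 13.1333, -9.3667, 12.8333
Numerator Σ_{t=1}^{5}(z_t−z̄)(z_{t+1}−z̄) = -888.8011
Denominator Σ(z_t−z̄)² = 1079.5733
r_1 = -888.8011 / 1079.5733 = -0.823

-0.823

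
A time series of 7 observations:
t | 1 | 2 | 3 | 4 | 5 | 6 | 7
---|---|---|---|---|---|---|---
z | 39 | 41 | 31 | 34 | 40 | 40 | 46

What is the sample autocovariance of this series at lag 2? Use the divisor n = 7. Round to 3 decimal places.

-2.799

Mean z̄ = (39 + 41 + 31 + 34 + 40 + 40 + 46)/7 = 38.7143
Σ_{t=1}^{5}(z_t−z̄)(z_{t+2}−z̄) = -19.5918
γ_2 = -19.5918 / 7 = -2.799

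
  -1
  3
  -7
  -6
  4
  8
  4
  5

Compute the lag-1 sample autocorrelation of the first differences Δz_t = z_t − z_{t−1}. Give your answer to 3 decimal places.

-0.088

First differences Δz: 4, -10, 1, 10, 4, -4, 1
Mean of differences = 0.8571
Numerator Σ(Δz_t−Δz̄)(Δz_{t+1}−Δz̄) = -21.5918
Denominator Σ(Δz_t−Δz̄)² = 244.8571
r_1(Δz) = -21.5918 / 244.8571 = -0.088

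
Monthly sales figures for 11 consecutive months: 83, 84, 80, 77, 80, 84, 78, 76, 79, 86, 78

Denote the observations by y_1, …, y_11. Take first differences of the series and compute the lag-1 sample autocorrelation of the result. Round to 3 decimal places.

-0.196

First differences Δy: 1, -4, -3, 3, 4, -6, -2, 3, 7, -8
Mean of differences = -0.5000
Numerator Σ(Δy_t−Δȳ)(Δy_{t+1}−Δȳ) = -41.2500
Denominator Σ(Δy_t−Δȳ)² = 210.5000
r_1(Δy) = -41.2500 / 210.5000 = -0.196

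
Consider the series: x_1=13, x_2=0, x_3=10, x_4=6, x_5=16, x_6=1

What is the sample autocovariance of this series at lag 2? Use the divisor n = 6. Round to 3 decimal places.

9.296

Mean x̄ = (13 + 0 + 10 + 6 + 16 + 1)/6 = 7.6667
Deviations: 5.3333, -7.6667, 2.3333, -1.6667, 8.3333, -6.6667
Σ_{t=1}^{4}(x_t−x̄)(x_{t+2}−x̄) = 55.7778
γ_2 = 55.7778 / 6 = 9.296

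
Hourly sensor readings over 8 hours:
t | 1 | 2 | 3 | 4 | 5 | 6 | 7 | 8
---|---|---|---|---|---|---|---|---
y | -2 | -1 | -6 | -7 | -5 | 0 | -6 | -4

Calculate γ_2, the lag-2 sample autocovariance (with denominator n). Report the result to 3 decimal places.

-2.598

Mean ȳ = (-2 − 1 − 6 − 7 − 5 + 0 − 6 − 4)/8 = -3.8750
Deviations: 1.8750, 2.8750, -2.1250, -3.1250, -1.1250, 3.8750, -2.1250, -0.1250
Σ_{t=1}^{6}(y_t−ȳ)(y_{t+2}−ȳ) = -20.7813
γ_2 = -20.7813 / 8 = -2.598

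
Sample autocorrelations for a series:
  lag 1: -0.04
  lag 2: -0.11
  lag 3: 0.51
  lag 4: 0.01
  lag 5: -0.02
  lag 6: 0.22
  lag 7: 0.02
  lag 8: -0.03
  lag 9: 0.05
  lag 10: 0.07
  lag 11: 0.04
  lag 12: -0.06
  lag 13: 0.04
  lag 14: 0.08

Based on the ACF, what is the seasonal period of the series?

The largest autocorrelation is r_3 = 0.51, with a weaker echo at lag 6 (0.22); the remaining lags stay at or below 0.08.
The dominant spike at lag 3 indicates a seasonal period of 3.

3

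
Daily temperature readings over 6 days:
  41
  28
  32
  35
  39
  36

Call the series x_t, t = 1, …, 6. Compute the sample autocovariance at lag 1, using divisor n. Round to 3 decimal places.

-2.671

Mean x̄ = (41 + 28 + 32 + 35 + 39 + 36)/6 = 35.1667
Σ_{t=1}^{5}(x_t−x̄)(x_{t+1}−x̄) = -16.0278
γ_1 = -16.0278 / 6 = -2.671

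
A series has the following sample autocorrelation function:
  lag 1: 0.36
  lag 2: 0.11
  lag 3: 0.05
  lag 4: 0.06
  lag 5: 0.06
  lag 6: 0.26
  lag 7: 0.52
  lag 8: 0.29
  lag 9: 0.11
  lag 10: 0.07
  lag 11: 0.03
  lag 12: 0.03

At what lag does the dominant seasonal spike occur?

7

The largest autocorrelation is r_7 = 0.52; the remaining lags stay at or below 0.36. The elevated value at lag 1 (0.36), dropping to 0.11 at lag 2, reflects decaying short-term dependence rather than seasonality.
The dominant spike at lag 7 indicates a seasonal period of 7.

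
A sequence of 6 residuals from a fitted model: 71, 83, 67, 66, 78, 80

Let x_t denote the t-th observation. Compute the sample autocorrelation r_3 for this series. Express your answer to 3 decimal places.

0.070

Mean x̄ = (71 + 83 + 67 + 66 + 78 + 80)/6 = 74.1667
Numerator Σ_{t=1}^{3}(x_t−x̄)(x_{t+3}−x̄) = 17.9167
Denominator Σ(x_t−x̄)² = 254.8333
r_3 = 17.9167 / 254.8333 = 0.070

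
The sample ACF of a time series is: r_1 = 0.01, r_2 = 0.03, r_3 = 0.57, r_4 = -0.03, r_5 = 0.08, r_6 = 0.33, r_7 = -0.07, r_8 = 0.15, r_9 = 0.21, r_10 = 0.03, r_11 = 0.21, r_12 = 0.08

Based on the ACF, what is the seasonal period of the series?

The largest autocorrelation is r_3 = 0.57, with a weaker echo at lag 6 (0.33); the remaining lags stay at or below 0.21.
The dominant spike at lag 3 indicates a seasonal period of 3.

3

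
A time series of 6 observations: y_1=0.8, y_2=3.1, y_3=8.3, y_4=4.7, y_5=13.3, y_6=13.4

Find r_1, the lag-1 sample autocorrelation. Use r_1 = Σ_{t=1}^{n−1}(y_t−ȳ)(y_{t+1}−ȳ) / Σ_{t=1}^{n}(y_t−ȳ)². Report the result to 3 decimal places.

0.295

Mean ȳ = (0.8 + 3.1 + 8.3 + 4.7 + 13.3 + 13.4)/6 = 7.2667
Σ(y_t−ȳ)(y_{t+1}−ȳ) = (26.9444) + (-4.3056) + (-2.6522) + (-15.4856) + (37.0044) = 41.5056
Denominator Σ(y_t−ȳ)² = 140.8533
r_1 = 41.5056 / 140.8533 = 0.295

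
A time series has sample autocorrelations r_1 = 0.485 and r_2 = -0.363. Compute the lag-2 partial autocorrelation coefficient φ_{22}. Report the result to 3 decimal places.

φ_{22} = (r_2 − r_1²) / (1 − r_1²)
r_1² = (0.485)² = 0.235225
Numerator = -0.363 − 0.2352 = -0.5982; denominator = 1 − 0.2352 = 0.7648
φ_{22} = -0.5982 / 0.7648 = -0.782

-0.782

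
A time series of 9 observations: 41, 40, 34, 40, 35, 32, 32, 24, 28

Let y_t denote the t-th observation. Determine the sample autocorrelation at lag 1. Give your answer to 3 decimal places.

0.489

Mean ȳ = (41 + 40 + 34 + 40 + 35 + 32 + 32 + 24 + 28)/9 = 34.0000
Numerator Σ_{t=1}^{8}(y_t−ȳ)(y_{t+1}−ȳ) = 130.0000
Denominator Σ(y_t−ȳ)² = 266.0000
r_1 = 130.0000 / 266.0000 = 0.489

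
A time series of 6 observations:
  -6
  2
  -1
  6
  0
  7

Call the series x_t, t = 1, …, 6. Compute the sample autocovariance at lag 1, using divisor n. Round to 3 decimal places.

Mean x̄ = (-6 + 2 − 1 + 6 + 0 + 7)/6 = 1.3333
Deviations: -7.3333, 0.6667, -2.3333, 4.6667, -1.3333, 5.6667
Σ_{t=1}^{5}(x_t−x̄)(x_{t+1}−x̄) = -31.1111
γ_1 = -31.1111 / 6 = -5.185

-5.185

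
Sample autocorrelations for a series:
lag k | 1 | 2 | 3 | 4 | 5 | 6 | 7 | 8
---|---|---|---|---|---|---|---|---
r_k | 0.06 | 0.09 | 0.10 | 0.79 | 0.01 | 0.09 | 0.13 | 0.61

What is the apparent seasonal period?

The largest autocorrelation is r_4 = 0.79, with a weaker echo at lag 8 (0.61); the remaining lags stay at or below 0.13.
The dominant spike at lag 4 indicates a seasonal period of 4.

4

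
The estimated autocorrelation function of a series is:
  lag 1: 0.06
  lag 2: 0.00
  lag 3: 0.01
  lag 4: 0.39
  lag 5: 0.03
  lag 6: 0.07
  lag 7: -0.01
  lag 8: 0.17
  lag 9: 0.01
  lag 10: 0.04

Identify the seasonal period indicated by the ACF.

4

The largest autocorrelation is r_4 = 0.39, with a weaker echo at lag 8 (0.17); the remaining lags stay at or below 0.07.
The dominant spike at lag 4 indicates a seasonal period of 4.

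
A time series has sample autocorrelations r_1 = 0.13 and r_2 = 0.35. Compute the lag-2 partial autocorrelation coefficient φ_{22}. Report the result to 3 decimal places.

φ_{22} = (r_2 − r_1²) / (1 − r_1²)
r_1² = (0.13)² = 0.0169
Numerator = 0.35 − 0.0169 = 0.3331; denominator = 1 − 0.0169 = 0.9831
φ_{22} = 0.3331 / 0.9831 = 0.339

0.339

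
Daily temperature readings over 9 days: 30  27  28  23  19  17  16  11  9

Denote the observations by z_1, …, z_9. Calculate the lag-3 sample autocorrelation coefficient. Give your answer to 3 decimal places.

0.064

Mean z̄ = (30 + 27 + 28 + 23 + 19 + 17 + 16 + 11 + 9)/9 = 20.0000
Numerator Σ_{t=1}^{6}(z_t−z̄)(z_{t+3}−z̄) = 29.0000
Denominator Σ(z_t−z̄)² = 450.0000
r_3 = 29.0000 / 450.0000 = 0.064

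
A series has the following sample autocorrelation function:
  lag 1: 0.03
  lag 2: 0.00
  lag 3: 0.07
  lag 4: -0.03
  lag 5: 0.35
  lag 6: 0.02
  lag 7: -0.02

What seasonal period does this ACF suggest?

5

The largest autocorrelation is r_5 = 0.35; the remaining lags stay at or below 0.07.
The dominant spike at lag 5 indicates a seasonal period of 5.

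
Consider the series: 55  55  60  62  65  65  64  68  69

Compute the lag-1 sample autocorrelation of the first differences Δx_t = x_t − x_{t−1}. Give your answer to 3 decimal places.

First differences Δx: 0, 5, 2, 3, 0, -1, 4, 1
Mean of differences = 1.7500
Numerator Σ(Δx_t−Δx̄)(Δx_{t+1}−Δx̄) = -9.8125
Denominator Σ(Δx_t−Δx̄)² = 31.5000
r_1(Δx) = -9.8125 / 31.5000 = -0.312

-0.312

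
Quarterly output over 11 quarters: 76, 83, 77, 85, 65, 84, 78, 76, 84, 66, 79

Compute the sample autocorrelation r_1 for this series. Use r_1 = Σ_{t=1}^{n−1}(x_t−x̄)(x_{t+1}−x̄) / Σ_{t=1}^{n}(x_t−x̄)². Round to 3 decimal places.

Mean x̄ = (76 + 83 + 77 + 85 + 65 + 84 + 78 + 76 + 84 + 66 + 79)/11 = 77.5455
Numerator Σ_{t=1}^{10}(x_t−x̄)(x_{t+1}−x̄) = -289.0248
Denominator Σ(x_t−x̄)² = 466.7273
r_1 = -289.0248 / 466.7273 = -0.619

-0.619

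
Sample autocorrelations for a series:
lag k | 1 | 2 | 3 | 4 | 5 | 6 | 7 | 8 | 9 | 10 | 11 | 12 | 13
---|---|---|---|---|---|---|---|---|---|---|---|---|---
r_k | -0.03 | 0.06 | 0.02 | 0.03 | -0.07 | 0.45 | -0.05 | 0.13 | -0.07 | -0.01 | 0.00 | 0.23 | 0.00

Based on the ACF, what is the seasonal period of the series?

The largest autocorrelation is r_6 = 0.45, with a weaker echo at lag 12 (0.23); the remaining lags stay at or below 0.13.
The dominant spike at lag 6 indicates a seasonal period of 6.

6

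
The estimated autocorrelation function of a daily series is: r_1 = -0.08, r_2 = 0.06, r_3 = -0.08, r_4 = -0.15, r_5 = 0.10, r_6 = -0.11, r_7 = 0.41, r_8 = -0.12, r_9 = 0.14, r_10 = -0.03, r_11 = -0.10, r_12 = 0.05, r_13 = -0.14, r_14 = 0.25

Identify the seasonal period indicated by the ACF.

7

The largest autocorrelation is r_7 = 0.41, with a weaker echo at lag 14 (0.25); the remaining lags stay at or below 0.14.
The dominant spike at lag 7 indicates a seasonal period of 7.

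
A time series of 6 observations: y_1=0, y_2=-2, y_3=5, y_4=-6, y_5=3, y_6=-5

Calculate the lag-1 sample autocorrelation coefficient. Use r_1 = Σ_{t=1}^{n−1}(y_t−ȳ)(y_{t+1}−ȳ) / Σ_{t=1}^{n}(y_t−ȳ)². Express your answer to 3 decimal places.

-0.777

Mean ȳ = (0 − 2 + 5 − 6 + 3 − 5)/6 = -0.8333
Deviations from mean: 0.8333, -1.1667, 5.8333, -5.1667, 3.8333, -4.1667
Σ(y_t−ȳ)(y_{t+1}−ȳ) = (-0.9722) + (-6.8056) + (-30.1389) + (-19.8056) + (-15.9722) = -73.6944
Denominator Σ(y_t−ȳ)² = 94.8333
r_1 = -73.6944 / 94.8333 = -0.777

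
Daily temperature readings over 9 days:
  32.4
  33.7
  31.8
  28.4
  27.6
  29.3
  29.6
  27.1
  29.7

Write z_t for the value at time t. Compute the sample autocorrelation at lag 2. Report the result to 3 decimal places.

Mean z̄ = (32.4 + 33.7 + 31.8 + 28.4 + 27.6 + 29.3 + 29.6 + 27.1 + 29.7)/9 = 29.9556
Numerator Σ_{t=1}^{7}(z_t−z̄)(z_{t+2}−z̄) = -1.8406
Denominator Σ(z_t−z̄)² = 40.1422
r_2 = -1.8406 / 40.1422 = -0.046

-0.046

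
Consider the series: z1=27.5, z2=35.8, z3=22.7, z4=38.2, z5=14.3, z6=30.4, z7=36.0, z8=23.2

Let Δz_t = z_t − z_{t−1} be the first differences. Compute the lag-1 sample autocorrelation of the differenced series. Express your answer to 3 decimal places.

-0.697

First differences Δz: 8.3, -13.1, 15.5, -23.9, 16.1, 5.6, -12.8
Mean of differences = -0.6143
Numerator Σ(Δz_t−Δz̄)(Δz_{t+1}−Δz̄) = -1048.7945
Denominator Σ(Δz_t−Δz̄)² = 1503.7286
r_1(Δz) = -1048.7945 / 1503.7286 = -0.697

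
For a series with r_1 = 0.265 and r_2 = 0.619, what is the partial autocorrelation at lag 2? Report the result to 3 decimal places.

0.590

φ_{22} = (r_2 − r_1²) / (1 − r_1²)
r_1² = (0.265)² = 0.070225
Numerator = 0.619 − 0.0702 = 0.5488; denominator = 1 − 0.0702 = 0.9298
φ_{22} = 0.5488 / 0.9298 = 0.590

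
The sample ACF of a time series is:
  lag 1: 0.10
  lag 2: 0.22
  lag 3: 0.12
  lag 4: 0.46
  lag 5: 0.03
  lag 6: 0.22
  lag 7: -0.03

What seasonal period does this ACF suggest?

The largest autocorrelation is r_4 = 0.46; the remaining lags stay at or below 0.22.
The dominant spike at lag 4 indicates a seasonal period of 4.

4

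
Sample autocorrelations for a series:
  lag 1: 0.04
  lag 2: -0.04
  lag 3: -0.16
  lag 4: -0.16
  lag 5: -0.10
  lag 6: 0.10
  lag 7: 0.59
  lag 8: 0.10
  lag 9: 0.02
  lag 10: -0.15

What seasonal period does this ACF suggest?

The largest autocorrelation is r_7 = 0.59; the remaining lags stay at or below 0.10.
The dominant spike at lag 7 indicates a seasonal period of 7.

7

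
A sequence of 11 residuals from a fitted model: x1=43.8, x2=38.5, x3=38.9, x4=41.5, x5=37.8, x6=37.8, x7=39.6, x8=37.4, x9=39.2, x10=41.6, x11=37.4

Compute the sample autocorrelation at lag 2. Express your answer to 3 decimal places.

-0.181

Mean x̄ = (43.8 + 38.5 + 38.9 + 41.5 + 37.8 + 37.8 + 39.6 + 37.4 + 39.2 + 41.6 + 37.4)/11 = 39.4091
Numerator Σ_{t=1}^{9}(x_t−x̄)(x_{t+2}−x̄) = -7.7774
Denominator Σ(x_t−x̄)² = 42.8691
r_2 = -7.7774 / 42.8691 = -0.181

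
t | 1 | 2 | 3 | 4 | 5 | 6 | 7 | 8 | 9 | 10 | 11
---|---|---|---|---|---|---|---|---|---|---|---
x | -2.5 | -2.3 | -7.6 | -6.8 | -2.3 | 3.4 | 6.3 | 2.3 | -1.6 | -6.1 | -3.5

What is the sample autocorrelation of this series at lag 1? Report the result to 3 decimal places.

0.603

Mean x̄ = (-2.5 − 2.3 − 7.6 − 6.8 − 2.3 + 3.4 + 6.3 + 2.3 − 1.6 − 6.1 − 3.5)/11 = -1.8818
Numerator Σ_{t=1}^{10}(x_t−x̄)(x_{t+1}−x̄) = 114.8660
Denominator Σ(x_t−x̄)² = 190.4364
r_1 = 114.8660 / 190.4364 = 0.603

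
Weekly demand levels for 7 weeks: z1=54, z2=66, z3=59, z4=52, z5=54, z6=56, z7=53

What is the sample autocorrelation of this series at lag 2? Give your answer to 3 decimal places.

Mean z̄ = (54 + 66 + 59 + 52 + 54 + 56 + 53)/7 = 56.2857
Numerator Σ_{t=1}^{5}(z_t−z̄)(z_{t+2}−z̄) = -45.3061
Denominator Σ(z_t−z̄)² = 141.4286
r_2 = -45.3061 / 141.4286 = -0.320

-0.320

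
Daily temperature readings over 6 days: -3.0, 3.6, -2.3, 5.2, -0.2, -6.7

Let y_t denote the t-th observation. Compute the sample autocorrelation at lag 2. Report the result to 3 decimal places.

-0.080

Mean ȳ = (-3.0 + 3.6 − 2.3 + 5.2 − 0.2 − 6.7)/6 = -0.5667
Deviations from mean: -2.4333, 4.1667, -1.7333, 5.7667, 0.3667, -6.1333
Σ(y_t−ȳ)(y_{t+2}−ȳ) = (4.2178) + (24.0278) + (-0.6356) + (-35.3689) = -7.7589
Denominator Σ(y_t−ȳ)² = 97.2933
r_2 = -7.7589 / 97.2933 = -0.080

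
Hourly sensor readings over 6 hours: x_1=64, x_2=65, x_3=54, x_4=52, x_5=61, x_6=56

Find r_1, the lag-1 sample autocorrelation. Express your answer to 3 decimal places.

0.092

Mean x̄ = (64 + 65 + 54 + 52 + 61 + 56)/6 = 58.6667
Deviations from mean: 5.3333, 6.3333, -4.6667, -6.6667, 2.3333, -2.6667
Σ(x_t−x̄)(x_{t+1}−x̄) = (33.7778) + (-29.5556) + (31.1111) + (-15.5556) + (-6.2222) = 13.5556
Denominator Σ(x_t−x̄)² = 147.3333
r_1 = 13.5556 / 147.3333 = 0.092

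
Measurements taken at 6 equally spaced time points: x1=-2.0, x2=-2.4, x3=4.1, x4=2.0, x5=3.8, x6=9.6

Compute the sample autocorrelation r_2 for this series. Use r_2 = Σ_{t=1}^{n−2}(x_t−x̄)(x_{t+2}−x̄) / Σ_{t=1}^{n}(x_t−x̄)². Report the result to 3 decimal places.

-0.063

Mean x̄ = (-2.0 − 2.4 + 4.1 + 2.0 + 3.8 + 9.6)/6 = 2.5167
Deviations from mean: -4.5167, -4.9167, 1.5833, -0.5167, 1.2833, 7.0833
Σ(x_t−x̄)(x_{t+2}−x̄) = (-7.1514) + (2.5403) + (2.0319) + (-3.6597) = -6.2389
Denominator Σ(x_t−x̄)² = 99.1683
r_2 = -6.2389 / 99.1683 = -0.063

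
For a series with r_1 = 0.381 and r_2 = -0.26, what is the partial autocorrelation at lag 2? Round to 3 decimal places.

-0.474

φ_{22} = (r_2 − r_1²) / (1 − r_1²)
r_1² = (0.381)² = 0.145161
Numerator = -0.26 − 0.1452 = -0.4052; denominator = 1 − 0.1452 = 0.8548
φ_{22} = -0.4052 / 0.8548 = -0.474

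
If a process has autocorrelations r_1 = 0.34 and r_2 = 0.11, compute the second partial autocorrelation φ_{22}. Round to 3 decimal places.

-0.006

φ_{22} = (r_2 − r_1²) / (1 − r_1²)
r_1² = (0.34)² = 0.1156
Numerator = 0.11 − 0.1156 = -0.0056; denominator = 1 − 0.1156 = 0.8844
φ_{22} = -0.0056 / 0.8844 = -0.006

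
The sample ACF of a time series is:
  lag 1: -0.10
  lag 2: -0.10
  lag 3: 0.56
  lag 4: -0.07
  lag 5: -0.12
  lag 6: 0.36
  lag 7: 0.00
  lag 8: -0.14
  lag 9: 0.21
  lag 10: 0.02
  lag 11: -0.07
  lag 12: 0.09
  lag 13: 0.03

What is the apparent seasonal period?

3

The largest autocorrelation is r_3 = 0.56, with weaker echoes at lags 6 (0.36) and 9 (0.21); the remaining lags stay at or below 0.09.
The dominant spike at lag 3 indicates a seasonal period of 3.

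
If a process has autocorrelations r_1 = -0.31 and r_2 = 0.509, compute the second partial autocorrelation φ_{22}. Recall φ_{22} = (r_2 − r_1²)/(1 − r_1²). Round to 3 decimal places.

0.457

φ_{22} = (r_2 − r_1²) / (1 − r_1²)
r_1² = (-0.31)² = 0.0961
Numerator = 0.509 − 0.0961 = 0.4129; denominator = 1 − 0.0961 = 0.9039
φ_{22} = 0.4129 / 0.9039 = 0.457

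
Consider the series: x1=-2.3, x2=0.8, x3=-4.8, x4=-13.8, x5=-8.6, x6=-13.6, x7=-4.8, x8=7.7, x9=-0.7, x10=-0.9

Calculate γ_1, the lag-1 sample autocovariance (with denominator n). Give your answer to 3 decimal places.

14.797

Mean x̄ = (-2.3 + 0.8 − 4.8 − 13.8 − 8.6 − 13.6 − 4.8 + 7.7 − 0.7 − 0.9)/10 = -4.1000
Σ_{t=1}^{9}(x_t−x̄)(x_{t+1}−x̄) = 147.9700
γ_1 = 147.9700 / 10 = 14.797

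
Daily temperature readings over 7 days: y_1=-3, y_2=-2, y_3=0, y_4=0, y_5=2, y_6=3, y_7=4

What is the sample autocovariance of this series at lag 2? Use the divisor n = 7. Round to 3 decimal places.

Mean ȳ = (-3 − 2 + 0 + 0 + 2 + 3 + 4)/7 = 0.5714
Deviations: -3.5714, -2.5714, -0.5714, -0.5714, 1.4286, 2.4286, 3.4286
Σ_{t=1}^{5}(y_t−ȳ)(y_{t+2}−ȳ) = 6.2041
γ_2 = 6.2041 / 7 = 0.886

0.886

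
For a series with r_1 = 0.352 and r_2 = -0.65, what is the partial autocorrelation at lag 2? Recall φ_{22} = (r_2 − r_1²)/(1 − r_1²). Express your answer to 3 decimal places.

-0.883

φ_{22} = (r_2 − r_1²) / (1 − r_1²)
r_1² = (0.352)² = 0.123904
Numerator = -0.65 − 0.1239 = -0.7739; denominator = 1 − 0.1239 = 0.8761
φ_{22} = -0.7739 / 0.8761 = -0.883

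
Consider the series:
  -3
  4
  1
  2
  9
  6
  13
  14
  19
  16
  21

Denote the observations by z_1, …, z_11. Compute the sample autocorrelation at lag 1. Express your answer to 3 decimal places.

0.588

Mean z̄ = (-3 + 4 + 1 + 2 + 9 + 6 + 13 + 14 + 19 + 16 + 21)/11 = 9.2727
Numerator Σ_{t=1}^{10}(z_t−z̄)(z_{t+1}−z̄) = 367.1074
Denominator Σ(z_t−z̄)² = 624.1818
r_1 = 367.1074 / 624.1818 = 0.588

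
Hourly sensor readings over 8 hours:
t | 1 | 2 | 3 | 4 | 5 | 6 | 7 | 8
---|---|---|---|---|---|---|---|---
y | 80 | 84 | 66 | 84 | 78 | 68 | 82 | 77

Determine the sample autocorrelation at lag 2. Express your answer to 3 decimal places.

Mean ȳ = (80 + 84 + 66 + 84 + 78 + 68 + 82 + 77)/8 = 77.3750
Numerator Σ_{t=1}^{6}(y_t−ȳ)(y_{t+2}−ȳ) = -48.7813
Denominator Σ(y_t−ȳ)² = 333.8750
r_2 = -48.7813 / 333.8750 = -0.146

-0.146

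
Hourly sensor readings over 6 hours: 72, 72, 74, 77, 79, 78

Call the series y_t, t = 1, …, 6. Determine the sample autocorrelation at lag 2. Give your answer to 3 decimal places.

Mean ȳ = (72 + 72 + 74 + 77 + 79 + 78)/6 = 75.3333
Deviations from mean: -3.3333, -3.3333, -1.3333, 1.6667, 3.6667, 2.6667
Σ(y_t−ȳ)(y_{t+2}−ȳ) = (4.4444) + (-5.5556) + (-4.8889) + (4.4444) = -1.5556
Denominator Σ(y_t−ȳ)² = 47.3333
r_2 = -1.5556 / 47.3333 = -0.033

-0.033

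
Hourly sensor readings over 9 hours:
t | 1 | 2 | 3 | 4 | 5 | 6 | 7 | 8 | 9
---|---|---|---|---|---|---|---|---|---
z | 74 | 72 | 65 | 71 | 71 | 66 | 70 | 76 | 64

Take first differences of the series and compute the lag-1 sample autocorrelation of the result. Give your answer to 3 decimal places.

First differences Δz: -2, -7, 6, 0, -5, 4, 6, -12
Mean of differences = -1.2500
Numerator Σ(Δz_t−Δz̄)(Δz_{t+1}−Δz̄) = -92.5625
Denominator Σ(Δz_t−Δz̄)² = 297.5000
r_1(Δz) = -92.5625 / 297.5000 = -0.311

-0.311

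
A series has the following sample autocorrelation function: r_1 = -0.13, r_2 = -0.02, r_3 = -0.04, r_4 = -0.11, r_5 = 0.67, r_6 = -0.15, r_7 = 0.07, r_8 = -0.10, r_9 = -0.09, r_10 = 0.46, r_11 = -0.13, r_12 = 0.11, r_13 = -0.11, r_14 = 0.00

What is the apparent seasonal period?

5

The largest autocorrelation is r_5 = 0.67, with a weaker echo at lag 10 (0.46); the remaining lags stay at or below 0.11.
The dominant spike at lag 5 indicates a seasonal period of 5.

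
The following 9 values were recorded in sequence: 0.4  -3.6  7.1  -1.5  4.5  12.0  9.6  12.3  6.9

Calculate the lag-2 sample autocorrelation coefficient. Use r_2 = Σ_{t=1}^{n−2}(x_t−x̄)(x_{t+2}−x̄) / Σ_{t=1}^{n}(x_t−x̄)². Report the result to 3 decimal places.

0.205

Mean x̄ = (0.4 − 3.6 + 7.1 − 1.5 + 4.5 + 12.0 + 9.6 + 12.3 + 6.9)/9 = 5.3000
Σ(x_t−x̄)(x_{t+2}−x̄) = (-8.8200) + (60.5200) + (-1.4400) + (-45.5600) + (-3.4400) + (46.9000) + (6.8800) = 55.0400
Denominator Σ(x_t−x̄)² = 268.2800
r_2 = 55.0400 / 268.2800 = 0.205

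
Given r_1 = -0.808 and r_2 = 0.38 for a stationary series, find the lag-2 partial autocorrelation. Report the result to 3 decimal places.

-0.786

φ_{22} = (r_2 − r_1²) / (1 − r_1²)
r_1² = (-0.808)² = 0.652864
Numerator = 0.38 − 0.6529 = -0.2729; denominator = 1 − 0.6529 = 0.3471
φ_{22} = -0.2729 / 0.3471 = -0.786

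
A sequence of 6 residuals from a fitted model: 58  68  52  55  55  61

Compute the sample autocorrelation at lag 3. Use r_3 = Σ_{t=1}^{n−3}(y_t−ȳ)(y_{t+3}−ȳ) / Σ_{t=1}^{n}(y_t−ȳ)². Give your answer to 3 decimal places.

Mean ȳ = (58 + 68 + 52 + 55 + 55 + 61)/6 = 58.1667
Numerator Σ_{t=1}^{3}(y_t−ȳ)(y_{t+3}−ȳ) = -48.0833
Denominator Σ(y_t−ȳ)² = 162.8333
r_3 = -48.0833 / 162.8333 = -0.295

-0.295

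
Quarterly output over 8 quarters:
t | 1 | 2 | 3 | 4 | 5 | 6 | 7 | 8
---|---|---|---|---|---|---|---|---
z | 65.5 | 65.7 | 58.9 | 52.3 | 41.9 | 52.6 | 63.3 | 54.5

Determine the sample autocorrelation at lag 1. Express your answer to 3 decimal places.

Mean z̄ = (65.5 + 65.7 + 58.9 + 52.3 + 41.9 + 52.6 + 63.3 + 54.5)/8 = 56.8375
Numerator Σ_{t=1}^{7}(z_t−z̄)(z_{t+1}−z̄) = 174.2773
Denominator Σ(z_t−z̄)² = 466.7388
r_1 = 174.2773 / 466.7388 = 0.373

0.373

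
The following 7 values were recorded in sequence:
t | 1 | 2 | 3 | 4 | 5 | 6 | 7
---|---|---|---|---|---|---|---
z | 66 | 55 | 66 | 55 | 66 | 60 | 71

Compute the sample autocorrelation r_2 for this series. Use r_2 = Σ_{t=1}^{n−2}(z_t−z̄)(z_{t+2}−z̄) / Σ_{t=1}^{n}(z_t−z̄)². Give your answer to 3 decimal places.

Mean z̄ = (66 + 55 + 66 + 55 + 66 + 60 + 71)/7 = 62.7143
Deviations from mean: 3.2857, -7.7143, 3.2857, -7.7143, 3.2857, -2.7143, 8.2857
Σ(z_t−z̄)(z_{t+2}−z̄) = (10.7959) + (59.5102) + (10.7959) + (20.9388) + (27.2245) = 129.2653
Denominator Σ(z_t−z̄)² = 227.4286
r_2 = 129.2653 / 227.4286 = 0.568

0.568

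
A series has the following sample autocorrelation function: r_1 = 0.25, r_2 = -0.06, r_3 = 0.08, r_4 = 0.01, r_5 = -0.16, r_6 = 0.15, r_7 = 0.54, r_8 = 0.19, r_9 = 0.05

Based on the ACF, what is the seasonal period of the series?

7

The largest autocorrelation is r_7 = 0.54; the remaining lags stay at or below 0.25.
The dominant spike at lag 7 indicates a seasonal period of 7.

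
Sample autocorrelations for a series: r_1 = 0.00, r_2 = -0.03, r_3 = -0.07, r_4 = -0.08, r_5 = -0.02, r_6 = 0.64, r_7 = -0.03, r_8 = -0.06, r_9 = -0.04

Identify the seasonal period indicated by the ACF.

The largest autocorrelation is r_6 = 0.64; the remaining lags stay at or below 0.00.
The dominant spike at lag 6 indicates a seasonal period of 6.

6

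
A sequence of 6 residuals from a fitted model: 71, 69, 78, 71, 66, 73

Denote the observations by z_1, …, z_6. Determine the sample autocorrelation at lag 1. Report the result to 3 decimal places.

-0.296

Mean z̄ = (71 + 69 + 78 + 71 + 66 + 73)/6 = 71.3333
Deviations from mean: -0.3333, -2.3333, 6.6667, -0.3333, -5.3333, 1.6667
Numerator Σ_{t=1}^{5}(z_t−z̄)(z_{t+1}−z̄) = -24.1111
Denominator Σ(z_t−z̄)² = 81.3333
r_1 = -24.1111 / 81.3333 = -0.296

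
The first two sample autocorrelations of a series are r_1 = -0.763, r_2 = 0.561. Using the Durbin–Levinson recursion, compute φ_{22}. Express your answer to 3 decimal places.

φ_{22} = (r_2 − r_1²) / (1 − r_1²)
r_1² = (-0.763)² = 0.582169
Numerator = 0.561 − 0.5822 = -0.0212; denominator = 1 − 0.5822 = 0.4178
φ_{22} = -0.0212 / 0.4178 = -0.051

-0.051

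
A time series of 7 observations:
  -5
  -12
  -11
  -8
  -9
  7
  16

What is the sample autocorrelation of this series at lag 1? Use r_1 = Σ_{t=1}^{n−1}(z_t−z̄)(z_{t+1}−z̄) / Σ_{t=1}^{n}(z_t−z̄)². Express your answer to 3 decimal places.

0.428

Mean z̄ = (-5 − 12 − 11 − 8 − 9 + 7 + 16)/7 = -3.1429
Σ(z_t−z̄)(z_{t+1}−z̄) = (16.4490) + (69.5918) + (38.1633) + (28.4490) + (-59.4082) + (194.1633) = 287.4082
Denominator Σ(z_t−z̄)² = 670.8571
r_1 = 287.4082 / 670.8571 = 0.428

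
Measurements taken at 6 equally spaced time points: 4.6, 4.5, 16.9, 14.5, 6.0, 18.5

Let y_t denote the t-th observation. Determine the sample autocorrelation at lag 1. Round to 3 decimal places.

Mean ȳ = (4.6 + 4.5 + 16.9 + 14.5 + 6.0 + 18.5)/6 = 10.8333
Σ(y_t−ȳ)(y_{t+1}−ȳ) = (39.4778) + (-38.4222) + (22.2444) + (-17.7222) + (-37.0556) = -31.4778
Denominator Σ(y_t−ȳ)² = 211.3533
r_1 = -31.4778 / 211.3533 = -0.149

-0.149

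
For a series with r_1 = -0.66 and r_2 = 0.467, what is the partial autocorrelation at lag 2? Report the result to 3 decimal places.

0.056

φ_{22} = (r_2 − r_1²) / (1 − r_1²)
r_1² = (-0.66)² = 0.4356
Numerator = 0.467 − 0.4356 = 0.0314; denominator = 1 − 0.4356 = 0.5644
φ_{22} = 0.0314 / 0.5644 = 0.056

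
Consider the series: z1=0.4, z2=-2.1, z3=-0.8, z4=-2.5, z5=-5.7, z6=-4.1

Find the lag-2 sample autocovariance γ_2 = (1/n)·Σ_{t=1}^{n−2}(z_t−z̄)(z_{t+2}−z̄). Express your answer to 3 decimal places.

Mean z̄ = (0.4 − 2.1 − 0.8 − 2.5 − 5.7 − 4.1)/6 = -2.4667
Σ_{t=1}^{4}(z_t−z̄)(z_{t+2}−z̄) = -0.5689
γ_2 = -0.5689 / 6 = -0.095

-0.095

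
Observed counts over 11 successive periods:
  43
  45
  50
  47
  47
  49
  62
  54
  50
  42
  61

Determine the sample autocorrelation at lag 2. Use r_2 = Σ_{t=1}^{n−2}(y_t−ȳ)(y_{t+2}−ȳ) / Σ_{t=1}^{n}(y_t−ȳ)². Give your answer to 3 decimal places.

-0.123

Mean ȳ = (43 + 45 + 50 + 47 + 47 + 49 + 62 + 54 + 50 + 42 + 61)/11 = 50.0000
Numerator Σ_{t=1}^{9}(y_t−ȳ)(y_{t+2}−ȳ) = -54.0000
Denominator Σ(y_t−ȳ)² = 438.0000
r_2 = -54.0000 / 438.0000 = -0.123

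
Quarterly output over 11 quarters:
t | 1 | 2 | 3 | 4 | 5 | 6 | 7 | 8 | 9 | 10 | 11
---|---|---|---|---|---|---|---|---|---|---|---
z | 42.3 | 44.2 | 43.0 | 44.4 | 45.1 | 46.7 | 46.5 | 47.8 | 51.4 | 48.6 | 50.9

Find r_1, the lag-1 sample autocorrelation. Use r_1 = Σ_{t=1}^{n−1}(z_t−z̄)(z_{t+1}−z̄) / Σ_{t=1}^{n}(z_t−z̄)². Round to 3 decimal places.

Mean z̄ = (42.3 + 44.2 + 43.0 + 44.4 + 45.1 + 46.7 + 46.5 + 47.8 + 51.4 + 48.6 + 50.9)/11 = 46.4455
Numerator Σ_{t=1}^{10}(z_t−z̄)(z_{t+1}−z̄) = 53.5734
Denominator Σ(z_t−z̄)² = 91.0273
r_1 = 53.5734 / 91.0273 = 0.589

0.589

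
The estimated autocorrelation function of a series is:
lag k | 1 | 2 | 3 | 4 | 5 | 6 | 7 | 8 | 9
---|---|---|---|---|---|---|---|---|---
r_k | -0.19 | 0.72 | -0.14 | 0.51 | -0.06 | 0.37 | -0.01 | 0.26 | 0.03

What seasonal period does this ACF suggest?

2

The largest autocorrelation is r_2 = 0.72, with weaker echoes at lags 4 (0.51), 6 (0.37) and 8 (0.26); the remaining lags stay at or below 0.03.
The dominant spike at lag 2 indicates a seasonal period of 2.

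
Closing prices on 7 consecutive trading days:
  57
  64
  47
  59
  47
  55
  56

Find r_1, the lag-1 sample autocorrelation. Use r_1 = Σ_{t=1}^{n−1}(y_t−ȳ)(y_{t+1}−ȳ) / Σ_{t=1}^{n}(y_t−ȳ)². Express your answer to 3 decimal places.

-0.513

Mean ȳ = (57 + 64 + 47 + 59 + 47 + 55 + 56)/7 = 55.0000
Σ(y_t−ȳ)(y_{t+1}−ȳ) = (18.0000) + (-72.0000) + (-32.0000) + (-32.0000) + (0.0000) + (0.0000) = -118.0000
Denominator Σ(y_t−ȳ)² = 230.0000
r_1 = -118.0000 / 230.0000 = -0.513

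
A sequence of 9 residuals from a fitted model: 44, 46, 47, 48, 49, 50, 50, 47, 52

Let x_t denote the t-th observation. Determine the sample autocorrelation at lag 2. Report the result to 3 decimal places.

Mean x̄ = (44 + 46 + 47 + 48 + 49 + 50 + 50 + 47 + 52)/9 = 48.1111
Numerator Σ_{t=1}^{7}(x_t−x̄)(x_{t+2}−x̄) = 10.5309
Denominator Σ(x_t−x̄)² = 46.8889
r_2 = 10.5309 / 46.8889 = 0.225

0.225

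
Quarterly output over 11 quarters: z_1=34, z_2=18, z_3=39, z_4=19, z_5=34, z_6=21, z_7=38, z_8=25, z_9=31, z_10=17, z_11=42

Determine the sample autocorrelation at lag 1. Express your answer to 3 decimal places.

Mean z̄ = (34 + 18 + 39 + 19 + 34 + 21 + 38 + 25 + 31 + 17 + 42)/11 = 28.9091
Numerator Σ_{t=1}^{10}(z_t−z̄)(z_{t+1}−z̄) = -652.7355
Denominator Σ(z_t−z̄)² = 848.9091
r_1 = -652.7355 / 848.9091 = -0.769

-0.769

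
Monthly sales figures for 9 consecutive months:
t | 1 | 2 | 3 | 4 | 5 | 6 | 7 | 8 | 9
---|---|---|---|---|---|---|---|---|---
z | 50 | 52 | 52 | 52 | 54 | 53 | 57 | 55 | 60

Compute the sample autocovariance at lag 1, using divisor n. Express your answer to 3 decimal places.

Mean z̄ = (50 + 52 + 52 + 52 + 54 + 53 + 57 + 55 + 60)/9 = 53.8889
Σ_{t=1}^{8}(z_t−z̄)(z_{t+1}−z̄) = 21.6543
γ_1 = 21.6543 / 9 = 2.406

2.406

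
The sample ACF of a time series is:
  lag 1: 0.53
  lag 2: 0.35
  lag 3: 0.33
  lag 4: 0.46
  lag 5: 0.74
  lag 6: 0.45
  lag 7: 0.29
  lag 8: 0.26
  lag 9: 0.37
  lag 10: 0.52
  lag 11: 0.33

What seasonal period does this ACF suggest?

The largest autocorrelation is r_5 = 0.74; the remaining lags stay at or below 0.53. The elevated value at lag 1 (0.53), dropping to 0.35 at lag 2, reflects decaying short-term dependence rather than seasonality.
The dominant spike at lag 5 indicates a seasonal period of 5.

5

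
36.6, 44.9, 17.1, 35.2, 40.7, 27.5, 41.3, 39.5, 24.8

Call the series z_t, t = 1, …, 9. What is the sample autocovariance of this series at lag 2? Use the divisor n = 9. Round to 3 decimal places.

-22.722

Mean z̄ = (36.6 + 44.9 + 17.1 + 35.2 + 40.7 + 27.5 + 41.3 + 39.5 + 24.8)/9 = 34.1778
Σ_{t=1}^{7}(z_t−z̄)(z_{t+2}−z̄) = -204.4954
γ_2 = -204.4954 / 9 = -22.722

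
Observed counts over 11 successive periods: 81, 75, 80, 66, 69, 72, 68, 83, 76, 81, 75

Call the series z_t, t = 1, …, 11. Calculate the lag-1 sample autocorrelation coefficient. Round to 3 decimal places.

Mean z̄ = (81 + 75 + 80 + 66 + 69 + 72 + 68 + 83 + 76 + 81 + 75)/11 = 75.0909
Numerator Σ_{t=1}^{10}(z_t−z̄)(z_{t+1}−z̄) = 6.4463
Denominator Σ(z_t−z̄)² = 336.9091
r_1 = 6.4463 / 336.9091 = 0.019

0.019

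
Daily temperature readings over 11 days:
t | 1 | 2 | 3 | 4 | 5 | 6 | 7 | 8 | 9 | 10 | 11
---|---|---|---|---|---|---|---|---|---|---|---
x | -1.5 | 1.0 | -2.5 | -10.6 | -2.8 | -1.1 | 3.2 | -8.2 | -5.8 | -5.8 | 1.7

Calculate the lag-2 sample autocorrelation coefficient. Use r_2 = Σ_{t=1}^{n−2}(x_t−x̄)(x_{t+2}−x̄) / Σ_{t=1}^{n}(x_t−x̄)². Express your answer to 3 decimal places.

-0.373

Mean x̄ = (-1.5 + 1.0 − 2.5 − 10.6 − 2.8 − 1.1 + 3.2 − 8.2 − 5.8 − 5.8 + 1.7)/11 = -2.9455
Numerator Σ_{t=1}^{9}(x_t−x̄)(x_{t+2}−x̄) = -68.2250
Denominator Σ(x_t−x̄)² = 183.1273
r_2 = -68.2250 / 183.1273 = -0.373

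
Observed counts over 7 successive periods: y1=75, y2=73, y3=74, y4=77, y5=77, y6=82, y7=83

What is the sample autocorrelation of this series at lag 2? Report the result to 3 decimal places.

Mean ȳ = (75 + 73 + 74 + 77 + 77 + 82 + 83)/7 = 77.2857
Deviations from mean: -2.2857, -4.2857, -3.2857, -0.2857, -0.2857, 4.7143, 5.7143
Σ(y_t−ȳ)(y_{t+2}−ȳ) = (7.5102) + (1.2245) + (0.9388) + (-1.3469) + (-1.6327) = 6.6939
Denominator Σ(y_t−ȳ)² = 89.4286
r_2 = 6.6939 / 89.4286 = 0.075

0.075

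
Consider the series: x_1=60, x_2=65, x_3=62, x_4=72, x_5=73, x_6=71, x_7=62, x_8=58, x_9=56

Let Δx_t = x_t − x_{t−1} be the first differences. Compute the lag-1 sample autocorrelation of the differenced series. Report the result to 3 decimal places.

First differences Δx: 5, -3, 10, 1, -2, -9, -4, -2
Mean of differences = -0.5000
Numerator Σ(Δx_t−Δx̄)(Δx_{t+1}−Δx̄) = 21.2500
Denominator Σ(Δx_t−Δx̄)² = 238.0000
r_1(Δx) = 21.2500 / 238.0000 = 0.089

0.089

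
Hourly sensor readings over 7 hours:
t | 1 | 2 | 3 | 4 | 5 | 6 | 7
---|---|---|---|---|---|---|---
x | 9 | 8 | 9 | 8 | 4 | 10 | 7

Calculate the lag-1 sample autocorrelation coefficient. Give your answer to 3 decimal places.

-0.445

Mean x̄ = (9 + 8 + 9 + 8 + 4 + 10 + 7)/7 = 7.8571
Deviations from mean: 1.1429, 0.1429, 1.1429, 0.1429, -3.8571, 2.1429, -0.8571
Σ(x_t−x̄)(x_{t+1}−x̄) = (0.1633) + (0.1633) + (0.1633) + (-0.5510) + (-8.2653) + (-1.8367) = -10.1633
Denominator Σ(x_t−x̄)² = 22.8571
r_1 = -10.1633 / 22.8571 = -0.445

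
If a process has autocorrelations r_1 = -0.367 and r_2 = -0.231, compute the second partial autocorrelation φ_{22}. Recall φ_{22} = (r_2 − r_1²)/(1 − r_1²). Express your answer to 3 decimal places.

φ_{22} = (r_2 − r_1²) / (1 − r_1²)
r_1² = (-0.367)² = 0.134689
Numerator = -0.231 − 0.1347 = -0.3657; denominator = 1 − 0.1347 = 0.8653
φ_{22} = -0.3657 / 0.8653 = -0.423

-0.423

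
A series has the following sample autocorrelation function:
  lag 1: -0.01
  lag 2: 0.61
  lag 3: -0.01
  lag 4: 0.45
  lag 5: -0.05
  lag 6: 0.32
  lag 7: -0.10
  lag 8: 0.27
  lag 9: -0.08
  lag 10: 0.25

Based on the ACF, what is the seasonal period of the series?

The largest autocorrelation is r_2 = 0.61, with weaker echoes at lags 4 (0.45), 6 (0.32), 8 (0.27) and 10 (0.25); the remaining lags stay at or below -0.01.
The dominant spike at lag 2 indicates a seasonal period of 2.

2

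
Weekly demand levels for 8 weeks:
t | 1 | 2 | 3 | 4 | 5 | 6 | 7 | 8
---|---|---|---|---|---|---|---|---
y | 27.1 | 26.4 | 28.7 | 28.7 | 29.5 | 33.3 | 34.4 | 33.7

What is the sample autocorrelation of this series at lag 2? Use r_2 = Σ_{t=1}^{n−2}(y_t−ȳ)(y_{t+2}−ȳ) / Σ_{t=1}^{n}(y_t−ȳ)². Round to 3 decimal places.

Mean ȳ = (27.1 + 26.4 + 28.7 + 28.7 + 29.5 + 33.3 + 34.4 + 33.7)/8 = 30.2250
Deviations from mean: -3.1250, -3.8250, -1.5250, -1.5250, -0.7250, 3.0750, 4.1750, 3.4750
Σ(y_t−ȳ)(y_{t+2}−ȳ) = (4.7656) + (5.8331) + (1.1056) + (-4.6894) + (-3.0269) + (10.6856) = 14.6738
Denominator Σ(y_t−ȳ)² = 68.5350
r_2 = 14.6738 / 68.5350 = 0.214

0.214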